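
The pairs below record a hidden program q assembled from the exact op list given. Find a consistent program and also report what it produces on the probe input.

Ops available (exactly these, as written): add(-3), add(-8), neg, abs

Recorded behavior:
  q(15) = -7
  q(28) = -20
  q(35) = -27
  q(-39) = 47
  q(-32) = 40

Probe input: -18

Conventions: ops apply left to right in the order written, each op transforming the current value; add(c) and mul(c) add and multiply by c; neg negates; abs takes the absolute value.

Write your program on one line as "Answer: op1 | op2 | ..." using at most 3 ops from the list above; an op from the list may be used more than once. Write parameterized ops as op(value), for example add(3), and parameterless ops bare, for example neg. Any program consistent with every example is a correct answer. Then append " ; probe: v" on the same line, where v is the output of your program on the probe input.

add(-8) | neg ; probe: 26

Check, running the answer program on each example:
  15 -> 7 -> -7
  28 -> 20 -> -20
  35 -> 27 -> -27
  -39 -> -47 -> 47
  -32 -> -40 -> 40
  probe: -18 -> -26 -> 26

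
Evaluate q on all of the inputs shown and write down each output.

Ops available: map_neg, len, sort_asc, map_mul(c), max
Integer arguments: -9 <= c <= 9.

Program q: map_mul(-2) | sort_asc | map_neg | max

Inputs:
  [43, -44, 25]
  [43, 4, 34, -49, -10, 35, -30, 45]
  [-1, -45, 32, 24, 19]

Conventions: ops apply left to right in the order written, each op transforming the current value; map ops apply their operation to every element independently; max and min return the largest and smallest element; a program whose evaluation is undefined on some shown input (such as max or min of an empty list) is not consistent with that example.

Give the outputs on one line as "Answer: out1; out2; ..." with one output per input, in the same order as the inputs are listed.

Execution, op by op:
  [43, -44, 25] -> [-86, 88, -50] -> [-86, -50, 88] -> [86, 50, -88] -> 86
  [43, 4, 34, -49, -10, 35, -30, 45] -> [-86, -8, -68, 98, 20, -70, 60, -90] -> [-90, -86, -70, -68, -8, 20, 60, 98] -> [90, 86, 70, 68, 8, -20, -60, -98] -> 90
  [-1, -45, 32, 24, 19] -> [2, 90, -64, -48, -38] -> [-64, -48, -38, 2, 90] -> [64, 48, 38, -2, -90] -> 64

86; 90; 64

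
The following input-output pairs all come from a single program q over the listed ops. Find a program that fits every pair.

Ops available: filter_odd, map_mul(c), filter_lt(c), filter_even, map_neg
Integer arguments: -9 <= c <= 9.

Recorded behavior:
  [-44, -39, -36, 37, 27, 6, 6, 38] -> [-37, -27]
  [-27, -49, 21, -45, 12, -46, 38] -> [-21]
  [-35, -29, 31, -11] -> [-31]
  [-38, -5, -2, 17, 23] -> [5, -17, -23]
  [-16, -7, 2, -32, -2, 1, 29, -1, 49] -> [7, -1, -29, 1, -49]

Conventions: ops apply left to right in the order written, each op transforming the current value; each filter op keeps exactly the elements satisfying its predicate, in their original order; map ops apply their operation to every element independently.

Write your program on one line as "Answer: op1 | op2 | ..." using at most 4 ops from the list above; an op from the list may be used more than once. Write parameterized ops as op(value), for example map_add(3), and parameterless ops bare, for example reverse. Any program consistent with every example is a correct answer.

map_neg | filter_lt(9) | filter_odd

Check, running the answer program on each example:
  [-44, -39, -36, 37, 27, 6, 6, 38] -> [44, 39, 36, -37, -27, -6, -6, -38] -> [-37, -27, -6, -6, -38] -> [-37, -27]
  [-27, -49, 21, -45, 12, -46, 38] -> [27, 49, -21, 45, -12, 46, -38] -> [-21, -12, -38] -> [-21]
  [-35, -29, 31, -11] -> [35, 29, -31, 11] -> [-31] -> [-31]
  [-38, -5, -2, 17, 23] -> [38, 5, 2, -17, -23] -> [5, 2, -17, -23] -> [5, -17, -23]
  [-16, -7, 2, -32, -2, 1, 29, -1, 49] -> [16, 7, -2, 32, 2, -1, -29, 1, -49] -> [7, -2, 2, -1, -29, 1, -49] -> [7, -1, -29, 1, -49]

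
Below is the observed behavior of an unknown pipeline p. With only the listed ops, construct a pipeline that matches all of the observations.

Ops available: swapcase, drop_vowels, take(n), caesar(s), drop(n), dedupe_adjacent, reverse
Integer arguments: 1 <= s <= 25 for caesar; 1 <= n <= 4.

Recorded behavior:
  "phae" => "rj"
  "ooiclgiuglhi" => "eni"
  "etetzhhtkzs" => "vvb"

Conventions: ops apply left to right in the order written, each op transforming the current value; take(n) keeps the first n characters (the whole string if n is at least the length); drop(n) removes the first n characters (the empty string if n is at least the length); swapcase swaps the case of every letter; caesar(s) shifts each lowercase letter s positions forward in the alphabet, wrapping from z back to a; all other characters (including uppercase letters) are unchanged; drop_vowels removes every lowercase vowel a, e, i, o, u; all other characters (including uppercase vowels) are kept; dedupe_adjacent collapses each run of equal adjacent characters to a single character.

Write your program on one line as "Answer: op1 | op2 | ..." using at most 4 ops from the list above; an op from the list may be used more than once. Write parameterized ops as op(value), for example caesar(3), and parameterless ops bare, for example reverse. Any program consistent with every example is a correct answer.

dedupe_adjacent | drop_vowels | caesar(2) | take(3)

Check, running the answer program on each example:
  "phae" -> "phae" -> "ph" -> "rj" -> "rj"
  "ooiclgiuglhi" -> "oiclgiuglhi" -> "clgglh" -> "eniinj" -> "eni"
  "etetzhhtkzs" -> "etetzhtkzs" -> "ttzhtkzs" -> "vvbjvmbu" -> "vvb"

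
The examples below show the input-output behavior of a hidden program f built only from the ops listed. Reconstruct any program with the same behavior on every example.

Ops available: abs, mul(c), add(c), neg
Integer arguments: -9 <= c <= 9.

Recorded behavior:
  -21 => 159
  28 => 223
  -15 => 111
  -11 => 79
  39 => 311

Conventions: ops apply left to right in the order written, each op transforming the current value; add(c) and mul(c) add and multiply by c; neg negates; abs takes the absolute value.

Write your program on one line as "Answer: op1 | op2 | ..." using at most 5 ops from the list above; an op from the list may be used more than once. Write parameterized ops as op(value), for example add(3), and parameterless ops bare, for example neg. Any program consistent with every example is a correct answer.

mul(8) | add(4) | abs | add(-5)

Check, running the answer program on each example:
  -21 -> -168 -> -164 -> 164 -> 159
  28 -> 224 -> 228 -> 228 -> 223
  -15 -> -120 -> -116 -> 116 -> 111
  -11 -> -88 -> -84 -> 84 -> 79
  39 -> 312 -> 316 -> 316 -> 311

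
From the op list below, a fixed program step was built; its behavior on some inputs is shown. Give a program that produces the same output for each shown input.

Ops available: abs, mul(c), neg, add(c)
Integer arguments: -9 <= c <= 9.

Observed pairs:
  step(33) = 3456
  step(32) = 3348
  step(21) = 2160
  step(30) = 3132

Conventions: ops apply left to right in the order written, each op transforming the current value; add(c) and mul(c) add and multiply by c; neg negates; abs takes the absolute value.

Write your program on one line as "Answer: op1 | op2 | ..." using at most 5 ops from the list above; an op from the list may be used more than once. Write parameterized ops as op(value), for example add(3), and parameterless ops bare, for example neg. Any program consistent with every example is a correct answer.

add(-1) | mul(-2) | mul(-6) | mul(9)

Check, running the answer program on each example:
  33 -> 32 -> -64 -> 384 -> 3456
  32 -> 31 -> -62 -> 372 -> 3348
  21 -> 20 -> -40 -> 240 -> 2160
  30 -> 29 -> -58 -> 348 -> 3132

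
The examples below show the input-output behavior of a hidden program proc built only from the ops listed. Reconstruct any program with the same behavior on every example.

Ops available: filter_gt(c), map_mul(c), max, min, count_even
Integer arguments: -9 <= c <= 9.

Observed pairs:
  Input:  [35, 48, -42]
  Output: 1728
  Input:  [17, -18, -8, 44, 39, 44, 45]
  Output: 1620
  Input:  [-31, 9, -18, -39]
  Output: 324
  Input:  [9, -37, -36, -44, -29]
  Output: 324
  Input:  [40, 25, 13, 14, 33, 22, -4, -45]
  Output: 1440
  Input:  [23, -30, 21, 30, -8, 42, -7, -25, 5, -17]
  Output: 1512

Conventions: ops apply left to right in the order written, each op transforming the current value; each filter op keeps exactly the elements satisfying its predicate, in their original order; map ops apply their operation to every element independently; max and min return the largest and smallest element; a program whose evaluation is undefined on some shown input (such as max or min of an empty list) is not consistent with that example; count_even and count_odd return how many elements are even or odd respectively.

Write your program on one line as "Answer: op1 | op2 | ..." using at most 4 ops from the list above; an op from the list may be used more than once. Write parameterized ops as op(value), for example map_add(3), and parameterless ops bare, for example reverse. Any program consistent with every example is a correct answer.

map_mul(4) | map_mul(9) | max

Check, running the answer program on each example:
  [35, 48, -42] -> [140, 192, -168] -> [1260, 1728, -1512] -> 1728
  [17, -18, -8, 44, 39, 44, 45] -> [68, -72, -32, 176, 156, 176, 180] -> [612, -648, -288, 1584, 1404, 1584, 1620] -> 1620
  [-31, 9, -18, -39] -> [-124, 36, -72, -156] -> [-1116, 324, -648, -1404] -> 324
  [9, -37, -36, -44, -29] -> [36, -148, -144, -176, -116] -> [324, -1332, -1296, -1584, -1044] -> 324
  [40, 25, 13, 14, 33, 22, -4, -45] -> [160, 100, 52, 56, 132, 88, -16, -180] -> [1440, 900, 468, 504, 1188, 792, -144, -1620] -> 1440
  [23, -30, 21, 30, -8, 42, -7, -25, 5, -17] -> [92, -120, 84, 120, -32, 168, -28, -100, 20, -68] -> [828, -1080, 756, 1080, -288, 1512, -252, -900, 180, -612] -> 1512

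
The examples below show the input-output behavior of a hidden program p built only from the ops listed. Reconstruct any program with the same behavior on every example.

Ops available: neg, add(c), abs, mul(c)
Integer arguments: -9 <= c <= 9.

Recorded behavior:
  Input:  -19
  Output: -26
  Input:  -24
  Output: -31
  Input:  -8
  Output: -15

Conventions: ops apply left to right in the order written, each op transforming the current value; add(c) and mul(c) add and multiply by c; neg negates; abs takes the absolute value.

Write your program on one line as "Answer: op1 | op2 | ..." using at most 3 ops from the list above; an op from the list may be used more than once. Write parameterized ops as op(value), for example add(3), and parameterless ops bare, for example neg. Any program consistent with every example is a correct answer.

add(-8) | add(1)

Check, running the answer program on each example:
  -19 -> -27 -> -26
  -24 -> -32 -> -31
  -8 -> -16 -> -15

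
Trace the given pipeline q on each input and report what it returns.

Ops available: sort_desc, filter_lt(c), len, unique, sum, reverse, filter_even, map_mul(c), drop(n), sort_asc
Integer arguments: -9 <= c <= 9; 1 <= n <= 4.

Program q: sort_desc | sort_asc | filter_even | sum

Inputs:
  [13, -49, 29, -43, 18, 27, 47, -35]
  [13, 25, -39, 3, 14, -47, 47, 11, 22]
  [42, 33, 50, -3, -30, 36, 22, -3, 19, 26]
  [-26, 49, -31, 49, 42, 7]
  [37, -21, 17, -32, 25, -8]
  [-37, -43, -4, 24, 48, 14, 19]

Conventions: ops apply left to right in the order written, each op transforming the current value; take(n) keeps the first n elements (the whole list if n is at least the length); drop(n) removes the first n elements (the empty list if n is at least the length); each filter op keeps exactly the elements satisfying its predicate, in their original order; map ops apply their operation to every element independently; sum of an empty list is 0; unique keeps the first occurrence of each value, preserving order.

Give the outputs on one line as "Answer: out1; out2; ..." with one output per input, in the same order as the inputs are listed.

Execution, op by op:
  [13, -49, 29, -43, 18, 27, 47, -35] -> [47, 29, 27, 18, 13, -35, -43, -49] -> [-49, -43, -35, 13, 18, 27, 29, 47] -> [18] -> 18
  [13, 25, -39, 3, 14, -47, 47, 11, 22] -> [47, 25, 22, 14, 13, 11, 3, -39, -47] -> [-47, -39, 3, 11, 13, 14, 22, 25, 47] -> [14, 22] -> 36
  [42, 33, 50, -3, -30, 36, 22, -3, 19, 26] -> [50, 42, 36, 33, 26, 22, 19, -3, -3, -30] -> [-30, -3, -3, 19, 22, 26, 33, 36, 42, 50] -> [-30, 22, 26, 36, 42, 50] -> 146
  [-26, 49, -31, 49, 42, 7] -> [49, 49, 42, 7, -26, -31] -> [-31, -26, 7, 42, 49, 49] -> [-26, 42] -> 16
  [37, -21, 17, -32, 25, -8] -> [37, 25, 17, -8, -21, -32] -> [-32, -21, -8, 17, 25, 37] -> [-32, -8] -> -40
  [-37, -43, -4, 24, 48, 14, 19] -> [48, 24, 19, 14, -4, -37, -43] -> [-43, -37, -4, 14, 19, 24, 48] -> [-4, 14, 24, 48] -> 82

18; 36; 146; 16; -40; 82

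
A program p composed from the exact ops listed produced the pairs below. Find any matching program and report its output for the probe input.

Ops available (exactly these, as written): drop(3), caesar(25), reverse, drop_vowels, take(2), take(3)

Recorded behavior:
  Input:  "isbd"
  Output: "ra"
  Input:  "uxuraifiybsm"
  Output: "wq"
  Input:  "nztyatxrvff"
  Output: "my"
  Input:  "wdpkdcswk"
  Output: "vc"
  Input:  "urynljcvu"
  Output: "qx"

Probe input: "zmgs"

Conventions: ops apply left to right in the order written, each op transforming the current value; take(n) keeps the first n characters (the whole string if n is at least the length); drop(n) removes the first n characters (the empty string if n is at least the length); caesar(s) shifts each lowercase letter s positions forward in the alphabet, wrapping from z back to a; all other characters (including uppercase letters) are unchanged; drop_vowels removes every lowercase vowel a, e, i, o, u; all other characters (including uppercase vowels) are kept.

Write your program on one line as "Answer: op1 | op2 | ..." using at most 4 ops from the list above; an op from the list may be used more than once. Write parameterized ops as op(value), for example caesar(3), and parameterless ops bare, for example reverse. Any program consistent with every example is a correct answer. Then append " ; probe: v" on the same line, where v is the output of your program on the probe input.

drop_vowels | caesar(25) | take(2) ; probe: "yl"

Check, running the answer program on each example:
  "isbd" -> "sbd" -> "rac" -> "ra"
  "uxuraifiybsm" -> "xrfybsm" -> "wqexarl" -> "wq"
  "nztyatxrvff" -> "nztytxrvff" -> "mysxswquee" -> "my"
  "wdpkdcswk" -> "wdpkdcswk" -> "vcojcbrvj" -> "vc"
  "urynljcvu" -> "rynljcv" -> "qxmkibu" -> "qx"
  probe: "zmgs" -> "zmgs" -> "ylfr" -> "yl"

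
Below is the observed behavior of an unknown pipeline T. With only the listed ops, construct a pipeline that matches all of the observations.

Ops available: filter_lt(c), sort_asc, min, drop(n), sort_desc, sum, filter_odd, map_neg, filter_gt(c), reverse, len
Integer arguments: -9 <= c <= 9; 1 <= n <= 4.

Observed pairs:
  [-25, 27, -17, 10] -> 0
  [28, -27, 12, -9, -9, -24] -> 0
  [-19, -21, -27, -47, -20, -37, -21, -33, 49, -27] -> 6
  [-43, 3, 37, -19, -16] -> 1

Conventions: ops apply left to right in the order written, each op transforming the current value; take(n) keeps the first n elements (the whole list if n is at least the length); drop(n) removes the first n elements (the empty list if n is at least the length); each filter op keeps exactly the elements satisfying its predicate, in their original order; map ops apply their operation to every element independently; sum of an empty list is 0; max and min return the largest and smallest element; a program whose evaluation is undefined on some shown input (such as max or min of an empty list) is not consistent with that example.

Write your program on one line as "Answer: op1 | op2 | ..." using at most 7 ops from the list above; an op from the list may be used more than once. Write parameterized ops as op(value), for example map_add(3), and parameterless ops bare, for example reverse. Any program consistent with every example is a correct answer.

filter_odd | drop(2) | map_neg | sort_asc | drop(1) | len

Check, running the answer program on each example:
  [-25, 27, -17, 10] -> [-25, 27, -17] -> [-17] -> [17] -> [17] -> [] -> 0
  [28, -27, 12, -9, -9, -24] -> [-27, -9, -9] -> [-9] -> [9] -> [9] -> [] -> 0
  [-19, -21, -27, -47, -20, -37, -21, -33, 49, -27] -> [-19, -21, -27, -47, -37, -21, -33, 49, -27] -> [-27, -47, -37, -21, -33, 49, -27] -> [27, 47, 37, 21, 33, -49, 27] -> [-49, 21, 27, 27, 33, 37, 47] -> [21, 27, 27, 33, 37, 47] -> 6
  [-43, 3, 37, -19, -16] -> [-43, 3, 37, -19] -> [37, -19] -> [-37, 19] -> [-37, 19] -> [19] -> 1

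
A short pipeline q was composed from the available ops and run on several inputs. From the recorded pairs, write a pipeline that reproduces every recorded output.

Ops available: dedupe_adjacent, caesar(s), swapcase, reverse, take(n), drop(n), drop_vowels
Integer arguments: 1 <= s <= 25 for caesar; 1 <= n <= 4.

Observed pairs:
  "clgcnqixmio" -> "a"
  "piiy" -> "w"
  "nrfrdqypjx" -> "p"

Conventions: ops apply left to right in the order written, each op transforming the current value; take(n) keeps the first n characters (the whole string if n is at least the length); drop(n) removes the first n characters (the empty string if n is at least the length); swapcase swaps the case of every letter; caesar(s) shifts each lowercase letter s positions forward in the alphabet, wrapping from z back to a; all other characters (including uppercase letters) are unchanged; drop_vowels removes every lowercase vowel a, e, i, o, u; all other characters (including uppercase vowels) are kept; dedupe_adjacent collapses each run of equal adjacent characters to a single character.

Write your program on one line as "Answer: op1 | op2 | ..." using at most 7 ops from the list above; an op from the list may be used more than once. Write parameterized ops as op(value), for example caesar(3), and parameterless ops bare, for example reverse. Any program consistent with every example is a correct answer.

reverse | caesar(18) | caesar(6) | reverse | take(4) | drop(3)

Check, running the answer program on each example:
  "clgcnqixmio" -> "oimxiqncglc" -> "gaepaifuydu" -> "mgkvgolaeja" -> "ajealogvkgm" -> "ajea" -> "a"
  "piiy" -> "yiip" -> "qaah" -> "wggn" -> "nggw" -> "nggw" -> "w"
  "nrfrdqypjx" -> "xjpyqdrfrn" -> "pbhqivjxjf" -> "vhnwobpdpl" -> "lpdpbownhv" -> "lpdp" -> "p"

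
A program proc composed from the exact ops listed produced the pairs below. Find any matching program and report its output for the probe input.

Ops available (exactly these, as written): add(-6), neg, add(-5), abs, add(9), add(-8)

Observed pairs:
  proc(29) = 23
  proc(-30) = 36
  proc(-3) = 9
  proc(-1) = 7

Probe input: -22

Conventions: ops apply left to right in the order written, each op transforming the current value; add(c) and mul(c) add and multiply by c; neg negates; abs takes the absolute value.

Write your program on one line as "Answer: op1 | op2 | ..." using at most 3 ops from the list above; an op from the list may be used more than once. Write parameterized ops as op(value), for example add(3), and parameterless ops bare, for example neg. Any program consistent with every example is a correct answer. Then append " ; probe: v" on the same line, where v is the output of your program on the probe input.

add(-6) | abs ; probe: 28

Check, running the answer program on each example:
  29 -> 23 -> 23
  -30 -> -36 -> 36
  -3 -> -9 -> 9
  -1 -> -7 -> 7
  probe: -22 -> -28 -> 28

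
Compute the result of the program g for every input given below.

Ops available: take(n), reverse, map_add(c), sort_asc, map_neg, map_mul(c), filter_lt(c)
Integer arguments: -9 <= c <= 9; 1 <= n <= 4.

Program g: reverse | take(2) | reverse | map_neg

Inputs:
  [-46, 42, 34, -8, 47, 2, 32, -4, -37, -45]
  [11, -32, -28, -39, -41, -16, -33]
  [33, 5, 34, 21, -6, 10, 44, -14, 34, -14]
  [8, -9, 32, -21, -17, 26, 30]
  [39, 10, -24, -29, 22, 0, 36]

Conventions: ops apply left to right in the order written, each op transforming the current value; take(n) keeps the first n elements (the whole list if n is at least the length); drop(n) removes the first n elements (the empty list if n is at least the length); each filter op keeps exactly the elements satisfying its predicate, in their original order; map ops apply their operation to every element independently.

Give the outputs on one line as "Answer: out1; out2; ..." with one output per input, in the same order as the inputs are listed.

[37, 45]; [16, 33]; [-34, 14]; [-26, -30]; [0, -36]

Execution, op by op:
  [-46, 42, 34, -8, 47, 2, 32, -4, -37, -45] -> [-45, -37, -4, 32, 2, 47, -8, 34, 42, -46] -> [-45, -37] -> [-37, -45] -> [37, 45]
  [11, -32, -28, -39, -41, -16, -33] -> [-33, -16, -41, -39, -28, -32, 11] -> [-33, -16] -> [-16, -33] -> [16, 33]
  [33, 5, 34, 21, -6, 10, 44, -14, 34, -14] -> [-14, 34, -14, 44, 10, -6, 21, 34, 5, 33] -> [-14, 34] -> [34, -14] -> [-34, 14]
  [8, -9, 32, -21, -17, 26, 30] -> [30, 26, -17, -21, 32, -9, 8] -> [30, 26] -> [26, 30] -> [-26, -30]
  [39, 10, -24, -29, 22, 0, 36] -> [36, 0, 22, -29, -24, 10, 39] -> [36, 0] -> [0, 36] -> [0, -36]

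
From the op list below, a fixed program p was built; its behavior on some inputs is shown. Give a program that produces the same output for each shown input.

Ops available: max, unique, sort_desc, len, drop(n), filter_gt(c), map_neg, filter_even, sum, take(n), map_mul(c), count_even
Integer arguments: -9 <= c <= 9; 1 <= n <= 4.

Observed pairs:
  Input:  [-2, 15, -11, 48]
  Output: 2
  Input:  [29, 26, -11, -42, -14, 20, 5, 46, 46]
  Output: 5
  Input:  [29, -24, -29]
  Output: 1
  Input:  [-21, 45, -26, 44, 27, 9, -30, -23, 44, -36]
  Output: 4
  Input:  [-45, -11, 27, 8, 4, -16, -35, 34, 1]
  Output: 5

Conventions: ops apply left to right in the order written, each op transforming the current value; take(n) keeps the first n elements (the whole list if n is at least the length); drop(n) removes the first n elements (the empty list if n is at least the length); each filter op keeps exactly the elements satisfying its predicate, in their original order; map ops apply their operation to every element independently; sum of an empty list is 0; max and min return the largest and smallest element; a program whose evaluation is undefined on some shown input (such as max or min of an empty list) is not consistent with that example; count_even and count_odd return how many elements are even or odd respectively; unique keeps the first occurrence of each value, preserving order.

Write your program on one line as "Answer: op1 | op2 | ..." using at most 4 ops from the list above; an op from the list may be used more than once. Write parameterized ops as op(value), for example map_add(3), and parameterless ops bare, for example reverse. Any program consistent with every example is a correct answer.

filter_gt(0) | unique | sort_desc | len

Check, running the answer program on each example:
  [-2, 15, -11, 48] -> [15, 48] -> [15, 48] -> [48, 15] -> 2
  [29, 26, -11, -42, -14, 20, 5, 46, 46] -> [29, 26, 20, 5, 46, 46] -> [29, 26, 20, 5, 46] -> [46, 29, 26, 20, 5] -> 5
  [29, -24, -29] -> [29] -> [29] -> [29] -> 1
  [-21, 45, -26, 44, 27, 9, -30, -23, 44, -36] -> [45, 44, 27, 9, 44] -> [45, 44, 27, 9] -> [45, 44, 27, 9] -> 4
  [-45, -11, 27, 8, 4, -16, -35, 34, 1] -> [27, 8, 4, 34, 1] -> [27, 8, 4, 34, 1] -> [34, 27, 8, 4, 1] -> 5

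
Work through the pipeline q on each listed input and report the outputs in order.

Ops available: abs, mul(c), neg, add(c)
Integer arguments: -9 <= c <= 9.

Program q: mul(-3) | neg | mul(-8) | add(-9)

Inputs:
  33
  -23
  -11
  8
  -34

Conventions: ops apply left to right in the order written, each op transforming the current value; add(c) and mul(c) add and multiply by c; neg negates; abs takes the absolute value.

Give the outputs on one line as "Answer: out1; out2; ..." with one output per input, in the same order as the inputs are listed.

Execution, op by op:
  33 -> -99 -> 99 -> -792 -> -801
  -23 -> 69 -> -69 -> 552 -> 543
  -11 -> 33 -> -33 -> 264 -> 255
  8 -> -24 -> 24 -> -192 -> -201
  -34 -> 102 -> -102 -> 816 -> 807

-801; 543; 255; -201; 807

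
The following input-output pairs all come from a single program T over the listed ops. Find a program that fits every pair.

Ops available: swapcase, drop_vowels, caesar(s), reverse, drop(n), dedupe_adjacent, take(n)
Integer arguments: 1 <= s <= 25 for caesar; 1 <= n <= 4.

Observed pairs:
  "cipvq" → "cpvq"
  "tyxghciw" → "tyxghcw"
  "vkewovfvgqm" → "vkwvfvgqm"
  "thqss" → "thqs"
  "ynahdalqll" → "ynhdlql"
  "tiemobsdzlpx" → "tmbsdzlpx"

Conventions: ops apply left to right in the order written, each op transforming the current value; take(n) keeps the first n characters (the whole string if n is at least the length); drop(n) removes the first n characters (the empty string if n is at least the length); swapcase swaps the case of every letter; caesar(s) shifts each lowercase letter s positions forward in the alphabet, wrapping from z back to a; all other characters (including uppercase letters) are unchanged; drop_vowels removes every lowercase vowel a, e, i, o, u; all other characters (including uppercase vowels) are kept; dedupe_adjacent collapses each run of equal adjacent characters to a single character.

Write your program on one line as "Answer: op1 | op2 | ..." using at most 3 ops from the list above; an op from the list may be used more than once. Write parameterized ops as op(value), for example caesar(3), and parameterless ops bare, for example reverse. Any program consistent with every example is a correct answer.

dedupe_adjacent | drop_vowels

Check, running the answer program on each example:
  "cipvq" -> "cipvq" -> "cpvq"
  "tyxghciw" -> "tyxghciw" -> "tyxghcw"
  "vkewovfvgqm" -> "vkewovfvgqm" -> "vkwvfvgqm"
  "thqss" -> "thqs" -> "thqs"
  "ynahdalqll" -> "ynahdalql" -> "ynhdlql"
  "tiemobsdzlpx" -> "tiemobsdzlpx" -> "tmbsdzlpx"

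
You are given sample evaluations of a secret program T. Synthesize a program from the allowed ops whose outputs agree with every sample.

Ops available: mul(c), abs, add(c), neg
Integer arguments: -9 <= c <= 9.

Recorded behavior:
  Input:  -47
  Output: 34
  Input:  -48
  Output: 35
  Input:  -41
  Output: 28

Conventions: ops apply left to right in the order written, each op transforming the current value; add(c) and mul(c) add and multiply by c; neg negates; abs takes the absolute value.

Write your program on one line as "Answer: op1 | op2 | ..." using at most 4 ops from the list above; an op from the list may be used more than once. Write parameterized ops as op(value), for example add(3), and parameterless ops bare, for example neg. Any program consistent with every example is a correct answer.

add(6) | add(7) | abs

Check, running the answer program on each example:
  -47 -> -41 -> -34 -> 34
  -48 -> -42 -> -35 -> 35
  -41 -> -35 -> -28 -> 28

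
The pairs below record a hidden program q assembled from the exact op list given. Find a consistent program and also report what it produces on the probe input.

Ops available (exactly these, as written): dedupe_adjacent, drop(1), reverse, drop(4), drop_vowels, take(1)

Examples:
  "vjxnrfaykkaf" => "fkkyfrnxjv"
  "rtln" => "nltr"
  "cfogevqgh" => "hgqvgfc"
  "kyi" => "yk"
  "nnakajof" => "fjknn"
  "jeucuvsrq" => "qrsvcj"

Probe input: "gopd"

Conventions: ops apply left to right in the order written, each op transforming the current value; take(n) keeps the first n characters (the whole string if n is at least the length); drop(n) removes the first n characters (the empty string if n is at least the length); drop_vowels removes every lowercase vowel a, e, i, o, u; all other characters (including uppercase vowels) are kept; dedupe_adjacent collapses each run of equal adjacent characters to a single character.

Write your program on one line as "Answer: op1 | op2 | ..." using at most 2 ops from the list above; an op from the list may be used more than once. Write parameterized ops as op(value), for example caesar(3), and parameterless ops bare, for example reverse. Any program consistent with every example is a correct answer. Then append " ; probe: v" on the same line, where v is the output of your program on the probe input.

reverse | drop_vowels ; probe: "dpg"

Check, running the answer program on each example:
  "vjxnrfaykkaf" -> "fakkyafrnxjv" -> "fkkyfrnxjv"
  "rtln" -> "nltr" -> "nltr"
  "cfogevqgh" -> "hgqvegofc" -> "hgqvgfc"
  "kyi" -> "iyk" -> "yk"
  "nnakajof" -> "fojakann" -> "fjknn"
  "jeucuvsrq" -> "qrsvucuej" -> "qrsvcj"
  probe: "gopd" -> "dpog" -> "dpg"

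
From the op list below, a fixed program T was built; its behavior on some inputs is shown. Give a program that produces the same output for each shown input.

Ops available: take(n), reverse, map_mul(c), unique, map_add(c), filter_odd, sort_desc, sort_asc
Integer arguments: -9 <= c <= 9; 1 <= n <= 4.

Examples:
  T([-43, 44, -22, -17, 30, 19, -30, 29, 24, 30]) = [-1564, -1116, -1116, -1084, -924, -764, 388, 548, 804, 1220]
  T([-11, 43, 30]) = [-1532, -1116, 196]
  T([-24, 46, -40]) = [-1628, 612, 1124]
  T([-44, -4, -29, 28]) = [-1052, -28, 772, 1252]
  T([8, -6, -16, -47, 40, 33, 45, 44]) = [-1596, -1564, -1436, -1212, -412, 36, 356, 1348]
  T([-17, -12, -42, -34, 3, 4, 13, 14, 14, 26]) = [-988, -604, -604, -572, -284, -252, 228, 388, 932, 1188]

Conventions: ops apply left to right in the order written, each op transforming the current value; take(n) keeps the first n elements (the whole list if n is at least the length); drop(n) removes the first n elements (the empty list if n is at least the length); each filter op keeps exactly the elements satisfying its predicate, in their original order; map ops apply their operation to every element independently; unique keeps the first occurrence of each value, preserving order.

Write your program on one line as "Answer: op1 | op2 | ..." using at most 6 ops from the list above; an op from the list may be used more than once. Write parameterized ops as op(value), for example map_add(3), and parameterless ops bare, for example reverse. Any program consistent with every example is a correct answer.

reverse | sort_desc | map_add(6) | map_mul(8) | map_add(-9) | map_mul(-4)

Check, running the answer program on each example:
  [-43, 44, -22, -17, 30, 19, -30, 29, 24, 30] -> [30, 24, 29, -30, 19, 30, -17, -22, 44, -43] -> [44, 30, 30, 29, 24, 19, -17, -22, -30, -43] -> [50, 36, 36, 35, 30, 25, -11, -16, -24, -37] -> [400, 288, 288, 280, 240, 200, -88, -128, -192, -296] -> [391, 279, 279, 271, 231, 191, -97, -137, -201, -305] -> [-1564, -1116, -1116, -1084, -924, -764, 388, 548, 804, 1220]
  [-11, 43, 30] -> [30, 43, -11] -> [43, 30, -11] -> [49, 36, -5] -> [392, 288, -40] -> [383, 279, -49] -> [-1532, -1116, 196]
  [-24, 46, -40] -> [-40, 46, -24] -> [46, -24, -40] -> [52, -18, -34] -> [416, -144, -272] -> [407, -153, -281] -> [-1628, 612, 1124]
  [-44, -4, -29, 28] -> [28, -29, -4, -44] -> [28, -4, -29, -44] -> [34, 2, -23, -38] -> [272, 16, -184, -304] -> [263, 7, -193, -313] -> [-1052, -28, 772, 1252]
  [8, -6, -16, -47, 40, 33, 45, 44] -> [44, 45, 33, 40, -47, -16, -6, 8] -> [45, 44, 40, 33, 8, -6, -16, -47] -> [51, 50, 46, 39, 14, 0, -10, -41] -> [408, 400, 368, 312, 112, 0, -80, -328] -> [399, 391, 359, 303, 103, -9, -89, -337] -> [-1596, -1564, -1436, -1212, -412, 36, 356, 1348]
  [-17, -12, -42, -34, 3, 4, 13, 14, 14, 26] -> [26, 14, 14, 13, 4, 3, -34, -42, -12, -17] -> [26, 14, 14, 13, 4, 3, -12, -17, -34, -42] -> [32, 20, 20, 19, 10, 9, -6, -11, -28, -36] -> [256, 160, 160, 152, 80, 72, -48, -88, -224, -288] -> [247, 151, 151, 143, 71, 63, -57, -97, -233, -297] -> [-988, -604, -604, -572, -284, -252, 228, 388, 932, 1188]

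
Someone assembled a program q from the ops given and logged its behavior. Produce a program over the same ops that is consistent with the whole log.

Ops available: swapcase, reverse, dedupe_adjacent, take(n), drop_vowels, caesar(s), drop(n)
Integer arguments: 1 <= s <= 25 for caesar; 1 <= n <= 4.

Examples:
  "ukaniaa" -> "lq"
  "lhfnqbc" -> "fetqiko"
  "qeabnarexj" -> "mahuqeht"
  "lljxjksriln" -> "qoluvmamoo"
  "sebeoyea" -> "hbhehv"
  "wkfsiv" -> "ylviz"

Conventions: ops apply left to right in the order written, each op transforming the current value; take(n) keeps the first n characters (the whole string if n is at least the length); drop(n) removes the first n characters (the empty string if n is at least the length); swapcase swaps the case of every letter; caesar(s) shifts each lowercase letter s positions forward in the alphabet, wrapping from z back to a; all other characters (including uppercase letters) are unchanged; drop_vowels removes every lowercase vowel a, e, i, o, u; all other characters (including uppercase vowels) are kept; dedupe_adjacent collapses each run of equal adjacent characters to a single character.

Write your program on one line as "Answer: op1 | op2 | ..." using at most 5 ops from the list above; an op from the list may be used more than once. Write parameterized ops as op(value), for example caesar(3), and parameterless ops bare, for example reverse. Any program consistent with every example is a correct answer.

caesar(20) | drop_vowels | reverse | caesar(9)

Check, running the answer program on each example:
  "ukaniaa" -> "oeuhcuu" -> "hc" -> "ch" -> "lq"
  "lhfnqbc" -> "fbzhkvw" -> "fbzhkvw" -> "wvkhzbf" -> "fetqiko"
  "qeabnarexj" -> "kyuvhulyrd" -> "kyvhlyrd" -> "drylhvyk" -> "mahuqeht"
  "lljxjksriln" -> "ffdrdemlcfh" -> "ffdrdmlcfh" -> "hfclmdrdff" -> "qoluvmamoo"
  "sebeoyea" -> "myvyisyu" -> "myvysy" -> "ysyvym" -> "hbhehv"
  "wkfsiv" -> "qezmcp" -> "qzmcp" -> "pcmzq" -> "ylviz"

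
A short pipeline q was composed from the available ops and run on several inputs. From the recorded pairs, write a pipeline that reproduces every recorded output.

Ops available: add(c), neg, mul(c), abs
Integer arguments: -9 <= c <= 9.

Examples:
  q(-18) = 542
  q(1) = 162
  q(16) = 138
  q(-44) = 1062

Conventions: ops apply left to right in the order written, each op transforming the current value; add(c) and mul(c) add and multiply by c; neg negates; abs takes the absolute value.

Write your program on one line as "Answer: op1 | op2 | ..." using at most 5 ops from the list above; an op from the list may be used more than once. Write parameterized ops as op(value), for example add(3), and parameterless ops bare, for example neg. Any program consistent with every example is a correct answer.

add(-9) | mul(-5) | mul(-4) | add(-2) | abs

Check, running the answer program on each example:
  -18 -> -27 -> 135 -> -540 -> -542 -> 542
  1 -> -8 -> 40 -> -160 -> -162 -> 162
  16 -> 7 -> -35 -> 140 -> 138 -> 138
  -44 -> -53 -> 265 -> -1060 -> -1062 -> 1062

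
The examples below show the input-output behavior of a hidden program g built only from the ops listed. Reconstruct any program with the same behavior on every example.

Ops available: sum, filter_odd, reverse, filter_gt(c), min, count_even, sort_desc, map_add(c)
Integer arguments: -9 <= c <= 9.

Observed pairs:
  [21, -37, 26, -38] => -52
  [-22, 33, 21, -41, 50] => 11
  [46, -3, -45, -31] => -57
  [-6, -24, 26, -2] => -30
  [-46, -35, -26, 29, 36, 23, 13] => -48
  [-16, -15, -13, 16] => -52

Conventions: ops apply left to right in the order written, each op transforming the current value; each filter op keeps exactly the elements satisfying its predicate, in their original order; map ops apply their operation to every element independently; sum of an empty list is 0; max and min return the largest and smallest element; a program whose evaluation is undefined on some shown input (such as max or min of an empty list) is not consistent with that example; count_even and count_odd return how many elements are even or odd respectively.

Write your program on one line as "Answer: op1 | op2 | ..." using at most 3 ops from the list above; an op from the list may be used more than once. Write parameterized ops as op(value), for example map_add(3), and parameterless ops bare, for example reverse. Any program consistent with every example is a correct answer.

reverse | map_add(-6) | sum

Check, running the answer program on each example:
  [21, -37, 26, -38] -> [-38, 26, -37, 21] -> [-44, 20, -43, 15] -> -52
  [-22, 33, 21, -41, 50] -> [50, -41, 21, 33, -22] -> [44, -47, 15, 27, -28] -> 11
  [46, -3, -45, -31] -> [-31, -45, -3, 46] -> [-37, -51, -9, 40] -> -57
  [-6, -24, 26, -2] -> [-2, 26, -24, -6] -> [-8, 20, -30, -12] -> -30
  [-46, -35, -26, 29, 36, 23, 13] -> [13, 23, 36, 29, -26, -35, -46] -> [7, 17, 30, 23, -32, -41, -52] -> -48
  [-16, -15, -13, 16] -> [16, -13, -15, -16] -> [10, -19, -21, -22] -> -52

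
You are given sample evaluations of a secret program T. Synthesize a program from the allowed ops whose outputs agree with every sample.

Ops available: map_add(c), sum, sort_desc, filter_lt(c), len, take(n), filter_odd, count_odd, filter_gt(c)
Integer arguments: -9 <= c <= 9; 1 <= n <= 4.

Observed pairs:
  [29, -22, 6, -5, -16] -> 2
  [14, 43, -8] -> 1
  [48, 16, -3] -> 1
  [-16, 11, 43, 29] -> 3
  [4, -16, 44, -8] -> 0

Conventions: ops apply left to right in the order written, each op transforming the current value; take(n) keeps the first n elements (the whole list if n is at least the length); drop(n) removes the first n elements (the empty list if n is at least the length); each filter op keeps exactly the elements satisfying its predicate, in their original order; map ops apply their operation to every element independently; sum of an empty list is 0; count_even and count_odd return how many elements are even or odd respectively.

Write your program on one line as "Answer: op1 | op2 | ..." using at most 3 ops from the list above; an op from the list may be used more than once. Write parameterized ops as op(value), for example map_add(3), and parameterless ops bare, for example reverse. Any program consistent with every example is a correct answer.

filter_odd | sort_desc | len

Check, running the answer program on each example:
  [29, -22, 6, -5, -16] -> [29, -5] -> [29, -5] -> 2
  [14, 43, -8] -> [43] -> [43] -> 1
  [48, 16, -3] -> [-3] -> [-3] -> 1
  [-16, 11, 43, 29] -> [11, 43, 29] -> [43, 29, 11] -> 3
  [4, -16, 44, -8] -> [] -> [] -> 0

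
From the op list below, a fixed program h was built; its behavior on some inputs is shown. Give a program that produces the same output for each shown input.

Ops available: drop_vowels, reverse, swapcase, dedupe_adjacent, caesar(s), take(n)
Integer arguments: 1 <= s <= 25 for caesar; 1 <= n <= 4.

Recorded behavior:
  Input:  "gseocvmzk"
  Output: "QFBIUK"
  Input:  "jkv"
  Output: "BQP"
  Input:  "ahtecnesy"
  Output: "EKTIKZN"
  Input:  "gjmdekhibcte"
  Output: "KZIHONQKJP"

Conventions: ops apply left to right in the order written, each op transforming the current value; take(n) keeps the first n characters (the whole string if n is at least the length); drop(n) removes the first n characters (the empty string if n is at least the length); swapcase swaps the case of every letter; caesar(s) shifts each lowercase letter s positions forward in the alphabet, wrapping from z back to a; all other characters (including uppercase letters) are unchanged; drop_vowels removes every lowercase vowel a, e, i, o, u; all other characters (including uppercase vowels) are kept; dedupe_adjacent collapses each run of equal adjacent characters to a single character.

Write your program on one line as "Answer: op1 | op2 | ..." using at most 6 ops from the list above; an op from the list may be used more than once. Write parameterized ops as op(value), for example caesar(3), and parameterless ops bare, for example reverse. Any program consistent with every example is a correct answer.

caesar(8) | drop_vowels | caesar(24) | swapcase | reverse

Check, running the answer program on each example:
  "gseocvmzk" -> "oamwkduhs" -> "mwkdhs" -> "kuibfq" -> "KUIBFQ" -> "QFBIUK"
  "jkv" -> "rsd" -> "rsd" -> "pqb" -> "PQB" -> "BQP"
  "ahtecnesy" -> "ipbmkvmag" -> "pbmkvmg" -> "nzkitke" -> "NZKITKE" -> "EKTIKZN"
  "gjmdekhibcte" -> "orulmspqjkbm" -> "rlmspqjkbm" -> "pjkqnohizk" -> "PJKQNOHIZK" -> "KZIHONQKJP"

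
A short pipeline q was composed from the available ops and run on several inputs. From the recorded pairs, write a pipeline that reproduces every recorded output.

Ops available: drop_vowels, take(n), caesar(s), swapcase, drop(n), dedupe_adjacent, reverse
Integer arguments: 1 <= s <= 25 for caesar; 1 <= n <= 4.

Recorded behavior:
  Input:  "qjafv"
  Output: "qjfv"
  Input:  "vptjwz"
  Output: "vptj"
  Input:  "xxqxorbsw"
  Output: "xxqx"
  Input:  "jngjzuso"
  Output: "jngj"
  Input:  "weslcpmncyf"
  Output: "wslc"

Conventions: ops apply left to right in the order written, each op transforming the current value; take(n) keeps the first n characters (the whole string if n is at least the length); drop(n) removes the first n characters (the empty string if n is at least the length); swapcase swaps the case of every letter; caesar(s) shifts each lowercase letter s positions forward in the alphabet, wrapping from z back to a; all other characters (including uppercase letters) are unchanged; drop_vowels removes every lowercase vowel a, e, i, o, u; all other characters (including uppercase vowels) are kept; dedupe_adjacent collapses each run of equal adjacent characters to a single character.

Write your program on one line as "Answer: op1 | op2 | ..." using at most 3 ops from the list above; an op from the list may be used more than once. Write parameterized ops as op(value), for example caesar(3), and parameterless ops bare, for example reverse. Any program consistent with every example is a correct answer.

drop_vowels | take(4)

Check, running the answer program on each example:
  "qjafv" -> "qjfv" -> "qjfv"
  "vptjwz" -> "vptjwz" -> "vptj"
  "xxqxorbsw" -> "xxqxrbsw" -> "xxqx"
  "jngjzuso" -> "jngjzs" -> "jngj"
  "weslcpmncyf" -> "wslcpmncyf" -> "wslc"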